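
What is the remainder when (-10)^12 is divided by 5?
By repeated squaring mod 5: (-10)^{1}≡0, (-10)^{2}≡0, (-10)^{4}≡0, (-10)^{8}≡0. Then (-10)^{12} = (-10)^{8+4} ≡ 0 × 0 ≡ 0 mod 5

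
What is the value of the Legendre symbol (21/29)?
(21/29) = 21^{14} mod 29 = -1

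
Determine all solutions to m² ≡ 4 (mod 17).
The square roots of 4 mod 17 are 2 and 15. Verify: 2² = 4 ≡ 4 (mod 17)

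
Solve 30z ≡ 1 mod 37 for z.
Since 37 is prime, by Fermat 30^(-1) ≡ 30^{35} ≡ 21 mod 37. Verify: 30 × 21 = 630 ≡ 1 mod 37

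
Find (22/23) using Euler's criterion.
(22/23) = 22^{11} mod 23 = -1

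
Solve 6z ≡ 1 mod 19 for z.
Since 19 is prime, by Fermat 6^(-1) ≡ 6^{17} ≡ 16 mod 19. Verify: 6 × 16 = 96 ≡ 1 mod 19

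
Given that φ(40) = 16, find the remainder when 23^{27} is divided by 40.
By Euler: 23^{16} ≡ 1 mod 40 since gcd(23, 40) = 1. 27 = 1×16 + 11. So 23^{27} ≡ 23^{11} ≡ 7 mod 40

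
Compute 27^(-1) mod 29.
Since 29 is prime, by Fermat 27^(-1) ≡ 27^{27} ≡ 14 mod 29. Verify: 27 × 14 = 378 ≡ 1 mod 29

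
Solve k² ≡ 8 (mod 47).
The square roots of 8 mod 47 are 14 and 33. Verify: 14² = 196 ≡ 8 (mod 47)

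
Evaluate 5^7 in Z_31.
By repeated squaring mod 31: 5^{1}≡5, 5^{2}≡25, 5^{4}≡5. Then 5^{7} = 5^{4+2+1} ≡ 5 × 25 × 5 ≡ 5 mod 31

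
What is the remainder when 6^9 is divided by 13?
By repeated squaring (mod 13): 6^{1}≡6, 6^{2}≡10, 6^{4}≡9, 6^{8}≡3. Then 6^{9} = 6^{8+1} ≡ 3 × 6 ≡ 5 (mod 13)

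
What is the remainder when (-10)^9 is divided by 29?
By repeated squaring mod 29: (-10)^{1}≡19, (-10)^{2}≡13, (-10)^{4}≡24, (-10)^{8}≡25. Then (-10)^{9} = (-10)^{8+1} ≡ 25 × 19 ≡ 11 mod 29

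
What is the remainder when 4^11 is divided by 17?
By repeated squaring mod 17: 4^{1}≡4, 4^{2}≡16, 4^{4}≡1, 4^{8}≡1. Then 4^{11} = 4^{8+2+1} ≡ 1 × 16 × 4 ≡ 13 mod 17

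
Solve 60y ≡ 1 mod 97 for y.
Since 97 is prime, by Fermat 60^(-1) ≡ 60^{95} ≡ 76 mod 97. Verify: 60 × 76 = 4560 ≡ 1 mod 97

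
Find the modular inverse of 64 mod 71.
Since 71 is prime, by Fermat 64^(-1) ≡ 64^{69} ≡ 10 mod 71. Verify: 64 × 10 = 640 ≡ 1 mod 71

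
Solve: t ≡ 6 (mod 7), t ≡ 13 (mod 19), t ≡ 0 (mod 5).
M = 7 × 19 × 5 = 665. M₁ = 95, y₁ ≡ 2 (mod 7). M₂ = 35, y₂ ≡ 6 (mod 19). M₃ = 133, y₃ ≡ 2 (mod 5). t = 6×95×2 + 13×35×6 + 0×133×2 ≡ 545 (mod 665)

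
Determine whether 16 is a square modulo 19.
By Euler's criterion: 16^{9} ≡ 1 mod 19. Since this equals 1, 16 is a QR.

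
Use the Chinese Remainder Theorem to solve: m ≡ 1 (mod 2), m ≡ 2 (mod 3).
M = 2 × 3 = 6. M₁ = 3, y₁ ≡ 1 (mod 2). M₂ = 2, y₂ ≡ 2 (mod 3). m = 1×3×1 + 2×2×2 ≡ 5 (mod 6)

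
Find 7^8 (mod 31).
By repeated squaring (mod 31): 7^{1}≡7, 7^{2}≡18, 7^{4}≡14, 7^{8}≡10. So 7^{8} ≡ 10 (mod 31)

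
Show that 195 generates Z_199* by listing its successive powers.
195^1, 195^2, ..., 195^{198} mod 199: [195, 16, 135, 57, 170, 116, 133, 65, 138, 45, 19, 123, 105, 177, 88, 46, 15, 139, 41, 35, 59, 162, 148, 5, 179, 80, 78, 86, 54, 182, 68, 126, 93, 26, 95, 18, 127, 89, 42, 31, 75, 98, 6, 175, 96, 14, 143, 25, 99, 2, 191, 32, 71, 114, 141, 33, 67, 130, 77, 90, 38, 47, 11, 155, 176, 92, 30, 79, 82, 70, 118, 125, 97, 10, 159, 160, 156, 172, 108, 165, 136, 53, 186, 52, 190, 36, 55, 178, 84, 62, 150, 196, 12, 151, 192, 28, 87, 50, 198, 4, 183, 64, 142, 29, 83, 66, 134, 61, 154, 180, 76, 94, 22, 111, 153, 184, 60, 158, 164, 140, 37, 51, 194, 20, 119, 121, 113, 145, 17, 131, 73, 106, 173, 104, 181, 72, 110, 157, 168, 124, 101, 193, 24, 103, 185, 56, 174, 100, 197, 8, 167, 128, 85, 58, 166, 132, 69, 122, 109, 161, 152, 188, 44, 23, 107, 169, 120, 117, 129, 81, 74, 102, 189, 40, 39, 43, 27, 91, 34, 63, 146, 13, 147, 9, 163, 144, 21, 115, 137, 49, 3, 187, 48, 7, 171, 112, 149, 1]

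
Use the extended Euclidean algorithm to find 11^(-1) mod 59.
Extended GCD: 11(-16) + 59(3) = 1. So 11^(-1) ≡ -16 ≡ 43 (mod 59). Verify: 11 × 43 = 473 ≡ 1 (mod 59)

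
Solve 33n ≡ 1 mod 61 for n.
Since 61 is prime, by Fermat 33^(-1) ≡ 33^{59} ≡ 37 mod 61. Verify: 33 × 37 = 1221 ≡ 1 mod 61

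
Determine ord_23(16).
Powers of 16 mod 23: 16^1≡16, 16^2≡3, 16^3≡2, 16^4≡9, 16^5≡6, 16^6≡4, 16^7≡18, 16^8≡12, 16^9≡8, 16^10≡13, 16^11≡1. So the order of 16 is 11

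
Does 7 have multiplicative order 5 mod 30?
Powers of 7 mod 30: 7^1≡7, 7^2≡19, 7^3≡13, 7^4≡1. Already 7^4≡1, so the order is 4 < 5. No, the actual order is 4.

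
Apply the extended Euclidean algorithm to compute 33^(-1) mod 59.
Extended GCD: 33(-25) + 59(14) = 1. So 33^(-1) ≡ -25 ≡ 34 (mod 59). Verify: 33 × 34 = 1122 ≡ 1 (mod 59)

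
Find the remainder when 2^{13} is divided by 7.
By Fermat: 2^{6} ≡ 1 (mod 7). 13 = 2×6 + 1. So 2^{13} ≡ 2^{1} ≡ 2 (mod 7)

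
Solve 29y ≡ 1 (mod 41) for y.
Since 41 is prime, by Fermat 29^(-1) ≡ 29^{39} ≡ 17 (mod 41). Verify: 29 × 17 = 493 ≡ 1 (mod 41)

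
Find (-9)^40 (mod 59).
By repeated squaring (mod 59): (-9)^{1}≡50, (-9)^{2}≡22, (-9)^{4}≡12, (-9)^{8}≡26, (-9)^{16}≡27, (-9)^{32}≡21. Then (-9)^{40} = (-9)^{32+8} ≡ 21 × 26 ≡ 15 (mod 59)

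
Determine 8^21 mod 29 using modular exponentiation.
By repeated squaring mod 29: 8^{1}≡8, 8^{2}≡6, 8^{4}≡7, 8^{8}≡20, 8^{16}≡23. Then 8^{21} = 8^{16+4+1} ≡ 23 × 7 × 8 ≡ 12 mod 29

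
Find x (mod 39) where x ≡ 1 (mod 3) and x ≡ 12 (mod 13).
M = 3 × 13 = 39. M₁ = 13, y₁ ≡ 1 (mod 3). M₂ = 3, y₂ ≡ 9 (mod 13). x = 1×13×1 + 12×3×9 ≡ 25 (mod 39)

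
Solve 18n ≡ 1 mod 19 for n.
Since 19 is prime, by Fermat 18^(-1) ≡ 18^{17} ≡ 18 mod 19. Verify: 18 × 18 = 324 ≡ 1 mod 19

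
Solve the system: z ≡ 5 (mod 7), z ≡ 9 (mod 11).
M = 7 × 11 = 77. M₁ = 11, y₁ ≡ 2 (mod 7). M₂ = 7, y₂ ≡ 8 (mod 11). z = 5×11×2 + 9×7×8 ≡ 75 (mod 77)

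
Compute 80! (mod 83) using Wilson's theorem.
(82)! = (80)! × (81) × (82) ≡ -1 (mod 83). So (80)! ≡ -1 × [(82)(81)]^(-1) ≡ 41 (mod 83)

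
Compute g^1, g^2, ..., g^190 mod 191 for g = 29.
29^1, 29^2, ..., 29^{190} mod 191: [29, 77, 132, 8, 41, 43, 101, 64, 137, 153, 44, 130, 141, 78, 161, 85, 173, 51, 142, 107, 47, 26, 181, 92, 185, 17, 111, 163, 143, 136, 124, 158, 189, 133, 37, 118, 175, 109, 105, 180, 63, 108, 76, 103, 122, 100, 35, 60, 21, 36, 89, 98, 168, 97, 139, 20, 7, 12, 157, 160, 56, 96, 110, 134, 66, 4, 116, 117, 146, 32, 164, 172, 22, 65, 166, 39, 176, 138, 182, 121, 71, 149, 119, 13, 186, 46, 188, 104, 151, 177, 167, 68, 62, 79, 190, 162, 114, 59, 183, 150, 148, 90, 127, 54, 38, 147, 61, 50, 113, 30, 106, 18, 140, 49, 84, 144, 165, 10, 99, 6, 174, 80, 28, 48, 55, 67, 33, 2, 58, 154, 73, 16, 82, 86, 11, 128, 83, 115, 88, 69, 91, 156, 131, 170, 155, 102, 93, 23, 94, 52, 171, 184, 179, 34, 31, 135, 95, 81, 57, 125, 187, 75, 74, 45, 159, 27, 19, 169, 126, 25, 152, 15, 53, 9, 70, 120, 42, 72, 178, 5, 145, 3, 87, 40, 14, 24, 123, 129, 112, 1]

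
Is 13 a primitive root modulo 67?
ord_67(13) divides 66. For each prime q|66: 13^{33}≡66, 13^{22}≡37, 13^{6}≡62, none ≡ 1. So 13 has order 66 and is a primitive root mod 67.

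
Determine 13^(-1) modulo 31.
Since 31 is prime, by Fermat 13^(-1) ≡ 13^{29} ≡ 12 mod 31. Verify: 13 × 12 = 156 ≡ 1 mod 31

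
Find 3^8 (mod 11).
By repeated squaring (mod 11): 3^{1}≡3, 3^{2}≡9, 3^{4}≡4, 3^{8}≡5. So 3^{8} ≡ 5 (mod 11)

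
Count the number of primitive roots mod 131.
Number of primitive roots mod 131 = φ(p-1) = φ(130) = 48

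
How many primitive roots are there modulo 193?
There are φ(193-1) = φ(192) = 64 primitive roots modulo 193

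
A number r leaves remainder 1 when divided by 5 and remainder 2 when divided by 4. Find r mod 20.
M = 5 × 4 = 20. M₁ = 4, y₁ ≡ 4 mod 5. M₂ = 5, y₂ ≡ 1 mod 4. r = 1×4×4 + 2×5×1 ≡ 6 mod 20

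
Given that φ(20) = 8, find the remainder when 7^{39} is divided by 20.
By Euler: 7^{8} ≡ 1 (mod 20) since gcd(7, 20) = 1. 39 = 4×8 + 7. So 7^{39} ≡ 7^{7} ≡ 3 (mod 20)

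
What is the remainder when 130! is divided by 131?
By Wilson's theorem, (130)! ≡ -1 ≡ 130 (mod 131)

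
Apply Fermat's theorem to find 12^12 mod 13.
By Fermat's Little Theorem, 12^{12} ≡ 1 mod 13 since 13 is prime and gcd(12, 13) = 1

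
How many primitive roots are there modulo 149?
There are φ(149-1) = φ(148) = 72 primitive roots modulo 149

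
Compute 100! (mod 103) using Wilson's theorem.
(102)! = (100)! × (101) × (102) ≡ -1 (mod 103). So (100)! ≡ -1 × [(102)(101)]^(-1) ≡ 51 (mod 103)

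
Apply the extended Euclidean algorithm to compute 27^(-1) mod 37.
Extended GCD: 27(11) + 37(-8) = 1. So 27^(-1) ≡ 11 mod 37. Verify: 27 × 11 = 297 ≡ 1 mod 37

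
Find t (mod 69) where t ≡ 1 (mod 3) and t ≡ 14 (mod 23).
M = 3 × 23 = 69. M₁ = 23, y₁ ≡ 2 (mod 3). M₂ = 3, y₂ ≡ 8 (mod 23). t = 1×23×2 + 14×3×8 ≡ 37 (mod 69)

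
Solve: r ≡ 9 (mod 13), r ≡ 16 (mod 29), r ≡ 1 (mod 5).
M = 13 × 29 × 5 = 1885. M₁ = 145, y₁ ≡ 7 (mod 13). M₂ = 65, y₂ ≡ 25 (mod 29). M₃ = 377, y₃ ≡ 3 (mod 5). r = 9×145×7 + 16×65×25 + 1×377×3 ≡ 451 (mod 1885)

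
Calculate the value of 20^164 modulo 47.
Using Fermat: 20^{46} ≡ 1 (mod 47). 164 ≡ 26 (mod 46). So 20^{164} ≡ 20^{26} ≡ 37 (mod 47)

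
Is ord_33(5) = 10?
Powers of 5 mod 33: 5^1≡5, 5^2≡25, 5^3≡26, 5^4≡31, 5^5≡23, 5^6≡16, 5^7≡14, 5^8≡4, 5^9≡20, 5^10≡1. First k with 5^k≡1 is k=10. Yes, ord_33(5) = 10.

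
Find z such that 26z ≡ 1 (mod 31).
Since 31 is prime, by Fermat 26^(-1) ≡ 26^{29} ≡ 6 (mod 31). Verify: 26 × 6 = 156 ≡ 1 (mod 31)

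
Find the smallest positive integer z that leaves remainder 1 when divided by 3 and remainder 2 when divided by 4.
M = 3 × 4 = 12. M₁ = 4, y₁ ≡ 1 (mod 3). M₂ = 3, y₂ ≡ 3 (mod 4). z = 1×4×1 + 2×3×3 ≡ 10 (mod 12)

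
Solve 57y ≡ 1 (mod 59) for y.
Since 59 is prime, by Fermat 57^(-1) ≡ 57^{57} ≡ 29 (mod 59). Verify: 57 × 29 = 1653 ≡ 1 (mod 59)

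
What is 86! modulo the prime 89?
(88)! = (86)! × (87) × (88) ≡ -1 mod 89. So (86)! ≡ -1 × [(88)(87)]^(-1) ≡ 44 mod 89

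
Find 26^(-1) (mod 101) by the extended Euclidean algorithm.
Extended GCD: 26(35) + 101(-9) = 1. So 26^(-1) ≡ 35 (mod 101). Verify: 26 × 35 = 910 ≡ 1 (mod 101)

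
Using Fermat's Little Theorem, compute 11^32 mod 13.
By Fermat: 11^{12} ≡ 1 (mod 13). 32 = 2×12 + 8. So 11^{32} ≡ 11^{8} ≡ 9 (mod 13)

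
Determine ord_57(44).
Powers of 44 mod 57: 44^1≡44, 44^2≡55, 44^3≡26, 44^4≡4, 44^5≡5, 44^6≡49, 44^7≡47, 44^8≡16, 44^9≡20, 44^10≡25, 44^11≡17, 44^12≡7, 44^13≡23, 44^14≡43, 44^15≡11, 44^16≡28, 44^17≡35, 44^18≡1. So the order of 44 is 18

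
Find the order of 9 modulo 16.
Powers of 9 mod 16: 9^1≡9, 9^2≡1. ord_16(9) = 2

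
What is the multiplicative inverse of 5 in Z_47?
Since 47 is prime, by Fermat 5^(-1) ≡ 5^{45} ≡ 19 mod 47. Verify: 5 × 19 = 95 ≡ 1 mod 47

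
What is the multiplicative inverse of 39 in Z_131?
Since 131 is prime, by Fermat 39^(-1) ≡ 39^{129} ≡ 84 (mod 131). Verify: 39 × 84 = 3276 ≡ 1 (mod 131)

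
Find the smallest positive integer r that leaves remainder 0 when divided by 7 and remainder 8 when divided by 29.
M = 7 × 29 = 203. M₁ = 29, y₁ ≡ 1 mod 7. M₂ = 7, y₂ ≡ 25 mod 29. r = 0×29×1 + 8×7×25 ≡ 182 mod 203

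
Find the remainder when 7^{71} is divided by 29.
By Fermat: 7^{28} ≡ 1 mod 29. 71 = 2×28 + 15. So 7^{71} ≡ 7^{15} ≡ 7 mod 29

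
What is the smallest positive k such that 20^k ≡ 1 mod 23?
Powers of 20 mod 23: 20^1≡20, 20^2≡9, 20^3≡19, 20^4≡12, 20^5≡10, 20^6≡16, 20^7≡21, 20^8≡6, 20^9≡5, 20^10≡8, 20^11≡22, 20^12≡3, 20^13≡14, 20^14≡4, 20^15≡11, 20^16≡13, 20^17≡7, 20^18≡2, 20^19≡17, 20^20≡18, 20^21≡15, 20^22≡1. Order = 22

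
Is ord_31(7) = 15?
Powers of 7 mod 31: 7^1≡7, 7^2≡18, 7^3≡2, 7^4≡14, 7^5≡5, 7^6≡4, 7^7≡28, 7^8≡10, 7^9≡8, 7^10≡25, 7^11≡20, 7^12≡16, 7^13≡19, 7^14≡9, 7^15≡1. First k with 7^k≡1 is k=15. Yes, ord_31(7) = 15.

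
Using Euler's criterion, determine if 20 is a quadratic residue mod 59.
By Euler's criterion: 20^{29} ≡ 1 (mod 59). Since this equals 1, 20 is a QR.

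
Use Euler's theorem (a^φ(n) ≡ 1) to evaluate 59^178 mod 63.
By Euler: 59^{36} ≡ 1 mod 63 since gcd(59, 63) = 1. 178 = 4×36 + 34. So 59^{178} ≡ 59^{34} ≡ 4 mod 63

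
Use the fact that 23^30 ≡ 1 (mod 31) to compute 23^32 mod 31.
By Fermat: 23^{30} ≡ 1 (mod 31). So 23^{32} = 23^{30} · 23^{2} ≡ 23^{2} ≡ 2 (mod 31)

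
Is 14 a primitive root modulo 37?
14^{12} ≡ 1 (mod 37) and 12 < 36, so ord_37(14) = 12 ≠ 36 and 14 is not a primitive root.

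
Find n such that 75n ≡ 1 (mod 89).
Since 89 is prime, by Fermat 75^(-1) ≡ 75^{87} ≡ 19 (mod 89). Verify: 75 × 19 = 1425 ≡ 1 (mod 89)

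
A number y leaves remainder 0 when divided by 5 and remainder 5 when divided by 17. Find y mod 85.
M = 5 × 17 = 85. M₁ = 17, y₁ ≡ 3 mod 5. M₂ = 5, y₂ ≡ 7 mod 17. y = 0×17×3 + 5×5×7 ≡ 5 mod 85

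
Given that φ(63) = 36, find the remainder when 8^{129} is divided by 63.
By Euler: 8^{36} ≡ 1 (mod 63) since gcd(8, 63) = 1. 129 = 3×36 + 21. So 8^{129} ≡ 8^{21} ≡ 8 (mod 63)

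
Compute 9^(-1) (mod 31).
Since 31 is prime, by Fermat 9^(-1) ≡ 9^{29} ≡ 7 (mod 31). Verify: 9 × 7 = 63 ≡ 1 (mod 31)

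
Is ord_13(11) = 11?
Powers of 11 mod 13: 11^1≡11, 11^2≡4, 11^3≡5, 11^4≡3, 11^5≡7, 11^6≡12, 11^7≡2, 11^8≡9, 11^9≡8, 11^10≡10, 11^11≡6, 11^12≡1. 11^11≡6≢1, so ord ≠ 11. No, the actual order is 12.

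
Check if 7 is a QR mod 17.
By Euler's criterion: 7^{8} ≡ 16 mod 17. Since this equals -1 (≡ 16), 7 is not a QR.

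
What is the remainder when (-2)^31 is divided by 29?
Using Fermat: (-2)^{28} ≡ 1 (mod 29). 31 ≡ 3 (mod 28). So (-2)^{31} ≡ (-2)^{3} ≡ 21 (mod 29)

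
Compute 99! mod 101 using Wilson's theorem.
(100)! = (99)! × (100) ≡ -1 mod 101. So (99)! ≡ -1 × (100)^(-1) ≡ (-1)×(-1) = 1 mod 101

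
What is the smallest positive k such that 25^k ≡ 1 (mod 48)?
Powers of 25 mod 48: 25^1≡25, 25^2≡1. So the order of 25 is 2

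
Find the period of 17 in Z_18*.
Powers of 17 mod 18: 17^1≡17, 17^2≡1. Order = 2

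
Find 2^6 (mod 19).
By repeated squaring (mod 19): 2^{1}≡2, 2^{2}≡4, 2^{4}≡16. Then 2^{6} = 2^{4+2} ≡ 16 × 4 ≡ 7 (mod 19)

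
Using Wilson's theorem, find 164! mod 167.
(166)! = (164)! × (165) × (166) ≡ -1 (mod 167). So (164)! ≡ -1 × [(166)(165)]^(-1) ≡ 83 (mod 167)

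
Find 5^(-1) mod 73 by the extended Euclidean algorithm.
Extended GCD: 5(-29) + 73(2) = 1. So 5^(-1) ≡ -29 ≡ 44 mod 73. Verify: 5 × 44 = 220 ≡ 1 mod 73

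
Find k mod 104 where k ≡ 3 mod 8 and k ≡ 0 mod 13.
M = 8 × 13 = 104. M₁ = 13, y₁ ≡ 5 mod 8. M₂ = 8, y₂ ≡ 5 mod 13. k = 3×13×5 + 0×8×5 ≡ 91 mod 104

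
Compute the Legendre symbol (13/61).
(13/61) = 13^{30} mod 61 = 1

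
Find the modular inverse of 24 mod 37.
Since 37 is prime, by Fermat 24^(-1) ≡ 24^{35} ≡ 17 mod 37. Verify: 24 × 17 = 408 ≡ 1 mod 37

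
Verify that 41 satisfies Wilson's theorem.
(40)! mod 41 = 40. Since this equals -1 mod 41, Wilson confirms 41 is prime.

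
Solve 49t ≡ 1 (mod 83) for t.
Since 83 is prime, by Fermat 49^(-1) ≡ 49^{81} ≡ 61 (mod 83). Verify: 49 × 61 = 2989 ≡ 1 (mod 83)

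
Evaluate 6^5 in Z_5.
Using Fermat: 6^{4} ≡ 1 (mod 5). 5 ≡ 1 (mod 4). So 6^{5} ≡ 6^{1} ≡ 1 (mod 5)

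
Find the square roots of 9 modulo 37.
The square roots of 9 mod 37 are 34 and 3. Verify: 34² = 1156 ≡ 9 mod 37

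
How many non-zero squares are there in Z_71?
For prime 71, there are (p-1)/2 = (71-1)/2 = 35 quadratic residues (excluding 0).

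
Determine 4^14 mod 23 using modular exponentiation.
By repeated squaring mod 23: 4^{1}≡4, 4^{2}≡16, 4^{4}≡3, 4^{8}≡9. Then 4^{14} = 4^{8+4+2} ≡ 9 × 3 × 16 ≡ 18 mod 23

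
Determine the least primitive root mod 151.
g = 6. Powers: [6, 36, 65, 88, 75, 148, 133, 43, 107, 38, ...] generates all 150 non-zero residues.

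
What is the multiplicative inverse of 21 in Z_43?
Since 43 is prime, by Fermat 21^(-1) ≡ 21^{41} ≡ 41 mod 43. Verify: 21 × 41 = 861 ≡ 1 mod 43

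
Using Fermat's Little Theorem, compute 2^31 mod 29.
By Fermat: 2^{28} ≡ 1 mod 29. So 2^{31} = 2^{28} · 2^{3} ≡ 2^{3} ≡ 8 mod 29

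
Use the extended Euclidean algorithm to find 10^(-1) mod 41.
Extended GCD: 10(-4) + 41(1) = 1. So 10^(-1) ≡ -4 ≡ 37 mod 41. Verify: 10 × 37 = 370 ≡ 1 mod 41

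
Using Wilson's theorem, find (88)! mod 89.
By Wilson's theorem, (88)! ≡ -1 ≡ 88 (mod 89)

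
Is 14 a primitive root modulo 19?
ord_19(14) divides 18. For each prime q|18: 14^{9}≡18, 14^{6}≡7, none ≡ 1. So 14 has order 18 and is a primitive root mod 19.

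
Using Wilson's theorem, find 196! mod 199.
(198)! = (196)! × (197) × (198) ≡ -1 (mod 199). So (196)! ≡ -1 × [(198)(197)]^(-1) ≡ 99 (mod 199)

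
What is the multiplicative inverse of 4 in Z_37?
Since 37 is prime, by Fermat 4^(-1) ≡ 4^{35} ≡ 28 (mod 37). Verify: 4 × 28 = 112 ≡ 1 (mod 37)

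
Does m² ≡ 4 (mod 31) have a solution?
By Euler's criterion: 4^{15} ≡ 1 (mod 31). Since this equals 1, 4 is a QR.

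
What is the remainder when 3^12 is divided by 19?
By repeated squaring (mod 19): 3^{1}≡3, 3^{2}≡9, 3^{4}≡5, 3^{8}≡6. Then 3^{12} = 3^{8+4} ≡ 6 × 5 ≡ 11 (mod 19)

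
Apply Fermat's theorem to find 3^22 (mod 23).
By Fermat's Little Theorem, 3^{22} ≡ 1 (mod 23) since 23 is prime and gcd(3, 23) = 1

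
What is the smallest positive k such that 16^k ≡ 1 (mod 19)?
Powers of 16 mod 19: 16^1≡16, 16^2≡9, 16^3≡11, 16^4≡5, 16^5≡4, 16^6≡7, 16^7≡17, 16^8≡6, 16^9≡1. ord_19(16) = 9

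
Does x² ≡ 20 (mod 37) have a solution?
By Euler's criterion: 20^{18} ≡ 36 (mod 37). Since this equals -1 (≡ 36), 20 is not a QR.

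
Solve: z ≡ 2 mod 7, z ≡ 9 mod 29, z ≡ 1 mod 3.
M = 7 × 29 × 3 = 609. M₁ = 87, y₁ ≡ 5 mod 7. M₂ = 21, y₂ ≡ 18 mod 29. M₃ = 203, y₃ ≡ 2 mod 3. z = 2×87×5 + 9×21×18 + 1×203×2 ≡ 415 mod 609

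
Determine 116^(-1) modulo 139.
Since 139 is prime, by Fermat 116^(-1) ≡ 116^{137} ≡ 6 mod 139. Verify: 116 × 6 = 696 ≡ 1 mod 139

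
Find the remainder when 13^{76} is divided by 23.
By Fermat: 13^{22} ≡ 1 mod 23. 76 = 3×22 + 10. So 13^{76} ≡ 13^{10} ≡ 16 mod 23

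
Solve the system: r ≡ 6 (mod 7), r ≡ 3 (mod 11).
M = 7 × 11 = 77. M₁ = 11, y₁ ≡ 2 (mod 7). M₂ = 7, y₂ ≡ 8 (mod 11). r = 6×11×2 + 3×7×8 ≡ 69 (mod 77)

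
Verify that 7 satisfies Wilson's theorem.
(6)! mod 7 = 6. Since this equals -1 mod 7, Wilson confirms 7 is prime.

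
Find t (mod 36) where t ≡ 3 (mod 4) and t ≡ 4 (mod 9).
M = 4 × 9 = 36. M₁ = 9, y₁ ≡ 1 (mod 4). M₂ = 4, y₂ ≡ 7 (mod 9). t = 3×9×1 + 4×4×7 ≡ 31 (mod 36)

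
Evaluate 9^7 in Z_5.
Using Fermat: 9^{4} ≡ 1 (mod 5). 7 ≡ 3 (mod 4). So 9^{7} ≡ 9^{3} ≡ 4 (mod 5)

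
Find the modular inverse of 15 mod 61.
Since 61 is prime, by Fermat 15^(-1) ≡ 15^{59} ≡ 57 mod 61. Verify: 15 × 57 = 855 ≡ 1 mod 61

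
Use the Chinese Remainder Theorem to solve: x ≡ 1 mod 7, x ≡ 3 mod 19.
M = 7 × 19 = 133. M₁ = 19, y₁ ≡ 3 mod 7. M₂ = 7, y₂ ≡ 11 mod 19. x = 1×19×3 + 3×7×11 ≡ 22 mod 133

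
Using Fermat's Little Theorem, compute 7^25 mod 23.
By Fermat: 7^{22} ≡ 1 mod 23. So 7^{25} = 7^{22} · 7^{3} ≡ 7^{3} ≡ 21 mod 23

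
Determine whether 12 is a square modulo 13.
By Euler's criterion: 12^{6} ≡ 1 mod 13. Since this equals 1, 12 is a QR.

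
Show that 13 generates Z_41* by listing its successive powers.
13^1, 13^2, ..., 13^{40} mod 41: [13, 5, 24, 25, 38, 2, 26, 10, 7, 9, 35, 4, 11, 20, 14, 18, 29, 8, 22, 40, 28, 36, 17, 16, 3, 39, 15, 31, 34, 32, 6, 37, 30, 21, 27, 23, 12, 33, 19, 1]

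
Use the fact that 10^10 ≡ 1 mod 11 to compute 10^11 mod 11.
By Fermat: 10^{10} ≡ 1 mod 11. So 10^{11} = 10^{10} · 10^{1} ≡ 10^{1} ≡ 10 mod 11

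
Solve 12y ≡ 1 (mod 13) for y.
Since 13 is prime, by Fermat 12^(-1) ≡ 12^{11} ≡ 12 (mod 13). Verify: 12 × 12 = 144 ≡ 1 (mod 13)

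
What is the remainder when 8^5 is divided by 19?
By repeated squaring mod 19: 8^{1}≡8, 8^{2}≡7, 8^{4}≡11. Then 8^{5} = 8^{4+1} ≡ 11 × 8 ≡ 12 mod 19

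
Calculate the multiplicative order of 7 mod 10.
Powers of 7 mod 10: 7^1≡7, 7^2≡9, 7^3≡3, 7^4≡1. So the order of 7 is 4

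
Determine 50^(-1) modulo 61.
Since 61 is prime, by Fermat 50^(-1) ≡ 50^{59} ≡ 11 mod 61. Verify: 50 × 11 = 550 ≡ 1 mod 61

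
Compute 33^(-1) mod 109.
Since 109 is prime, by Fermat 33^(-1) ≡ 33^{107} ≡ 76 mod 109. Verify: 33 × 76 = 2508 ≡ 1 mod 109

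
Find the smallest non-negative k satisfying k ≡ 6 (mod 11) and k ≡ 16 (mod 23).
M = 11 × 23 = 253. M₁ = 23, y₁ ≡ 1 (mod 11). M₂ = 11, y₂ ≡ 21 (mod 23). k = 6×23×1 + 16×11×21 ≡ 39 (mod 253)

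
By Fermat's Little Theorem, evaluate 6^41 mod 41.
By Fermat: 6^{40} ≡ 1 mod 41. So 6^{41} = 6^{40} · 6^{1} ≡ 6^{1} ≡ 6 mod 41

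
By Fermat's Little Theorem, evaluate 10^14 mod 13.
By Fermat: 10^{12} ≡ 1 (mod 13). So 10^{14} = 10^{12} · 10^{2} ≡ 10^{2} ≡ 9 (mod 13)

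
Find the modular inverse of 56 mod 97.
Since 97 is prime, by Fermat 56^(-1) ≡ 56^{95} ≡ 26 (mod 97). Verify: 56 × 26 = 1456 ≡ 1 (mod 97)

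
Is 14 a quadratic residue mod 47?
By Euler's criterion: 14^{23} ≡ 1 (mod 47). Since this equals 1, 14 is a QR.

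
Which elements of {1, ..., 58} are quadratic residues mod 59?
Quadratic residues modulo 59: {1, 3, 4, 5, 7, 9, 12, 15, 16, 17, 19, 20, 21, 22, 25, 26, 27, 28, 29, 35, 36, 41, 45, 46, 48, 49, 51, 53, 57}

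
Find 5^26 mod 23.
Using Fermat: 5^{22} ≡ 1 mod 23. 26 ≡ 4 mod 22. So 5^{26} ≡ 5^{4} ≡ 4 mod 23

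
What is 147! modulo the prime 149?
(148)! = (147)! × (148) ≡ -1 mod 149. So (147)! ≡ -1 × (148)^(-1) ≡ (-1)×(-1) = 1 mod 149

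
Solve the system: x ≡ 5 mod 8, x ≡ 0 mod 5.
M = 8 × 5 = 40. M₁ = 5, y₁ ≡ 5 mod 8. M₂ = 8, y₂ ≡ 2 mod 5. x = 5×5×5 + 0×8×2 ≡ 5 mod 40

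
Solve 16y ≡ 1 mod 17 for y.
Since 17 is prime, by Fermat 16^(-1) ≡ 16^{15} ≡ 16 mod 17. Verify: 16 × 16 = 256 ≡ 1 mod 17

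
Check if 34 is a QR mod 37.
By Euler's criterion: 34^{18} ≡ 1 mod 37. Since this equals 1, 34 is a QR.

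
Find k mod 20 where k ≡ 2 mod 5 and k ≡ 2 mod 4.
M = 5 × 4 = 20. M₁ = 4, y₁ ≡ 4 mod 5. M₂ = 5, y₂ ≡ 1 mod 4. k = 2×4×4 + 2×5×1 ≡ 2 mod 20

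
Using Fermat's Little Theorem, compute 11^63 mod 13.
By Fermat: 11^{12} ≡ 1 (mod 13). 63 = 5×12 + 3. So 11^{63} ≡ 11^{3} ≡ 5 (mod 13)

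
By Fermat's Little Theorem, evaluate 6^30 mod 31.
By Fermat's Little Theorem, 6^{30} ≡ 1 mod 31 since 31 is prime and gcd(6, 31) = 1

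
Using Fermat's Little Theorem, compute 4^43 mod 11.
By Fermat: 4^{10} ≡ 1 (mod 11). 43 = 4×10 + 3. So 4^{43} ≡ 4^{3} ≡ 9 (mod 11)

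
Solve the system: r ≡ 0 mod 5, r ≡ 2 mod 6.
M = 5 × 6 = 30. M₁ = 6, y₁ ≡ 1 mod 5. M₂ = 5, y₂ ≡ 5 mod 6. r = 0×6×1 + 2×5×5 ≡ 20 mod 30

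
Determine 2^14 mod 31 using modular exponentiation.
By repeated squaring (mod 31): 2^{1}≡2, 2^{2}≡4, 2^{4}≡16, 2^{8}≡8. Then 2^{14} = 2^{8+4+2} ≡ 8 × 16 × 4 ≡ 16 (mod 31)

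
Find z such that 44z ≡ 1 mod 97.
Since 97 is prime, by Fermat 44^(-1) ≡ 44^{95} ≡ 86 mod 97. Verify: 44 × 86 = 3784 ≡ 1 mod 97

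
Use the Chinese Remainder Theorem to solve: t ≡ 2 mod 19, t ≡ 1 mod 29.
M = 19 × 29 = 551. M₁ = 29, y₁ ≡ 2 mod 19. M₂ = 19, y₂ ≡ 26 mod 29. t = 2×29×2 + 1×19×26 ≡ 59 mod 551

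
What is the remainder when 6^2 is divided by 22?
6^{2} = 36 ≡ 14 (mod 22)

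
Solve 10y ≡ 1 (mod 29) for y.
Since 29 is prime, by Fermat 10^(-1) ≡ 10^{27} ≡ 3 (mod 29). Verify: 10 × 3 = 30 ≡ 1 (mod 29)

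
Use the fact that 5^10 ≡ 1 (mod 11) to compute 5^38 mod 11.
By Fermat: 5^{10} ≡ 1 (mod 11). 38 = 3×10 + 8. So 5^{38} ≡ 5^{8} ≡ 4 (mod 11)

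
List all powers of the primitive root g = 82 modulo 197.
82^1, 82^2, ..., 82^{196} mod 197: [82, 26, 162, 85, 75, 43, 177, 133, 71, 109, 73, 76, 125, 6, 98, 156, 184, 116, 56, 61, 77, 10, 32, 63, 44, 62, 159, 36, 194, 148, 119, 105, 139, 169, 68, 60, 192, 181, 67, 175, 166, 19, 179, 100, 123, 39, 46, 29, 14, 163, 167, 101, 8, 65, 11, 114, 89, 9, 147, 37, 79, 174, 84, 190, 17, 15, 48, 193, 66, 93, 140, 54, 94, 25, 80, 59, 110, 155, 102, 90, 91, 173, 2, 164, 52, 127, 170, 150, 86, 157, 69, 142, 21, 146, 152, 53, 12, 196, 115, 171, 35, 112, 122, 154, 20, 64, 126, 88, 124, 121, 72, 191, 99, 41, 13, 81, 141, 136, 120, 187, 165, 134, 153, 135, 38, 161, 3, 49, 78, 92, 58, 28, 129, 137, 5, 16, 130, 22, 31, 178, 18, 97, 74, 158, 151, 168, 183, 34, 30, 96, 189, 132, 186, 83, 108, 188, 50, 160, 118, 23, 113, 7, 180, 182, 149, 4, 131, 104, 57, 143, 103, 172, 117, 138, 87, 42, 95, 107, 106, 24, 195, 33, 145, 70, 27, 47, 111, 40, 128, 55, 176, 51, 45, 144, 185, 1]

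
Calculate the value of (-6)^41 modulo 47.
By repeated squaring (mod 47): (-6)^{1}≡41, (-6)^{2}≡36, (-6)^{4}≡27, (-6)^{8}≡24, (-6)^{16}≡12, (-6)^{32}≡3. Then (-6)^{41} = (-6)^{32+8+1} ≡ 3 × 24 × 41 ≡ 38 (mod 47)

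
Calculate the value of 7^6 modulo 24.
By repeated squaring (mod 24): 7^{1}≡7, 7^{2}≡1, 7^{4}≡1. Then 7^{6} = 7^{4+2} ≡ 1 × 1 ≡ 1 (mod 24)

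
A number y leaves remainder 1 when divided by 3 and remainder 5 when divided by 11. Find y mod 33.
M = 3 × 11 = 33. M₁ = 11, y₁ ≡ 2 mod 3. M₂ = 3, y₂ ≡ 4 mod 11. y = 1×11×2 + 5×3×4 ≡ 16 mod 33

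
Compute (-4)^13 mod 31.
By repeated squaring mod 31: (-4)^{1}≡27, (-4)^{2}≡16, (-4)^{4}≡8, (-4)^{8}≡2. Then (-4)^{13} = (-4)^{8+4+1} ≡ 2 × 8 × 27 ≡ 29 mod 31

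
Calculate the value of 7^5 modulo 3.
Using Fermat: 7^{2} ≡ 1 (mod 3). 5 ≡ 1 (mod 2). So 7^{5} ≡ 7^{1} ≡ 1 (mod 3)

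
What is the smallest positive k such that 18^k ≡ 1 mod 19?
Powers of 18 mod 19: 18^1≡18, 18^2≡1. ord_19(18) = 2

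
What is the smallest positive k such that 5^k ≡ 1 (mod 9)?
Powers of 5 mod 9: 5^1≡5, 5^2≡7, 5^3≡8, 5^4≡4, 5^5≡2, 5^6≡1. Order = 6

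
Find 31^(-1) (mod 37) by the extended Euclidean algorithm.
Extended GCD: 31(6) + 37(-5) = 1. So 31^(-1) ≡ 6 (mod 37). Verify: 31 × 6 = 186 ≡ 1 (mod 37)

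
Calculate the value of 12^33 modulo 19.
Using Fermat: 12^{18} ≡ 1 mod 19. 33 ≡ 15 mod 18. So 12^{33} ≡ 12^{15} ≡ 18 mod 19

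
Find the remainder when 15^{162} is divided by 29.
By Fermat: 15^{28} ≡ 1 (mod 29). 162 = 5×28 + 22. So 15^{162} ≡ 15^{22} ≡ 6 (mod 29)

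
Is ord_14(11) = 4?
Powers of 11 mod 14: 11^1≡11, 11^2≡9, 11^3≡1. Already 11^3≡1, so the order is 3 < 4. No, the actual order is 3.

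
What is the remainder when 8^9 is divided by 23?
By repeated squaring mod 23: 8^{1}≡8, 8^{2}≡18, 8^{4}≡2, 8^{8}≡4. Then 8^{9} = 8^{8+1} ≡ 4 × 8 ≡ 9 mod 23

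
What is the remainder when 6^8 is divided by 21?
By repeated squaring (mod 21): 6^{1}≡6, 6^{2}≡15, 6^{4}≡15, 6^{8}≡15. So 6^{8} ≡ 15 (mod 21)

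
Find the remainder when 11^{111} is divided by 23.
By Fermat: 11^{22} ≡ 1 mod 23. 111 = 5×22 + 1. So 11^{111} ≡ 11^{1} ≡ 11 mod 23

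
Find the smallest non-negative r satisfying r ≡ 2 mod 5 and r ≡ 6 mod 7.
M = 5 × 7 = 35. M₁ = 7, y₁ ≡ 3 mod 5. M₂ = 5, y₂ ≡ 3 mod 7. r = 2×7×3 + 6×5×3 ≡ 27 mod 35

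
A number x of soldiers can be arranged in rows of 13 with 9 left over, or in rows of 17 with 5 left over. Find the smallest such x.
M = 13 × 17 = 221. M₁ = 17, y₁ ≡ 10 (mod 13). M₂ = 13, y₂ ≡ 4 (mod 17). x = 9×17×10 + 5×13×4 ≡ 22 (mod 221)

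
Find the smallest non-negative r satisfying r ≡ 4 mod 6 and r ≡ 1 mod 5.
M = 6 × 5 = 30. M₁ = 5, y₁ ≡ 5 mod 6. M₂ = 6, y₂ ≡ 1 mod 5. r = 4×5×5 + 1×6×1 ≡ 16 mod 30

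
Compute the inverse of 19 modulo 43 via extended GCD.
Extended GCD: 19(-9) + 43(4) = 1. So 19^(-1) ≡ -9 ≡ 34 mod 43. Verify: 19 × 34 = 646 ≡ 1 mod 43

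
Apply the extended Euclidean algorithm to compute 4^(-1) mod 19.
Extended GCD: 4(5) + 19(-1) = 1. So 4^(-1) ≡ 5 (mod 19). Verify: 4 × 5 = 20 ≡ 1 (mod 19)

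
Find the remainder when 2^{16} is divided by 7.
By Fermat: 2^{6} ≡ 1 (mod 7). 16 = 2×6 + 4. So 2^{16} ≡ 2^{4} ≡ 2 (mod 7)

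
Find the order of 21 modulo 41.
Powers of 21 mod 41: 21^1≡21, 21^2≡31, 21^3≡36, 21^4≡18, 21^5≡9, 21^6≡25, 21^7≡33, 21^8≡37, 21^9≡39, 21^10≡40, 21^11≡20, 21^12≡10, 21^13≡5, 21^14≡23, 21^15≡32, 21^16≡16, 21^17≡8, 21^18≡4, 21^19≡2, 21^20≡1. Order = 20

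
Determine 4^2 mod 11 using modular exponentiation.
4^{2} = 16 ≡ 5 mod 11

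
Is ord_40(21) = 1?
Powers of 21 mod 40: 21^1≡21, 21^2≡1. 21^1≡21≢1, so ord ≠ 1. No, the actual order is 2.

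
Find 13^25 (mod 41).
By repeated squaring (mod 41): 13^{1}≡13, 13^{2}≡5, 13^{4}≡25, 13^{8}≡10, 13^{16}≡18. Then 13^{25} = 13^{16+8+1} ≡ 18 × 10 × 13 ≡ 3 (mod 41)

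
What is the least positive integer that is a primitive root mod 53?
g = 2. For each prime q|52: 2^{26}≡52, 2^{4}≡16, none ≡ 1, so ord_53(2) = 52 and 2 is a primitive root.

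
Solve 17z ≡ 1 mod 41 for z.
Since 41 is prime, by Fermat 17^(-1) ≡ 17^{39} ≡ 29 mod 41. Verify: 17 × 29 = 493 ≡ 1 mod 41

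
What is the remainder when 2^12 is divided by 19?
By repeated squaring (mod 19): 2^{1}≡2, 2^{2}≡4, 2^{4}≡16, 2^{8}≡9. Then 2^{12} = 2^{8+4} ≡ 9 × 16 ≡ 11 (mod 19)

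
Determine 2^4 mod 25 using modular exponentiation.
2^{4} = 16 ≡ 16 (mod 25)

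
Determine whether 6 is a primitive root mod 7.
6^{2} ≡ 1 mod 7 and 2 < 6, so ord_7(6) = 2 ≠ 6 and 6 is not a primitive root.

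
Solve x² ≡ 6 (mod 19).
The square roots of 6 mod 19 are 5 and 14. Verify: 5² = 25 ≡ 6 (mod 19)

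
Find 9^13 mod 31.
By repeated squaring mod 31: 9^{1}≡9, 9^{2}≡19, 9^{4}≡20, 9^{8}≡28. Then 9^{13} = 9^{8+4+1} ≡ 28 × 20 × 9 ≡ 18 mod 31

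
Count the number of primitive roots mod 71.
Number of primitive roots mod 71 = φ(p-1) = φ(70) = 24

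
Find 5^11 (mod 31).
By repeated squaring (mod 31): 5^{1}≡5, 5^{2}≡25, 5^{4}≡5, 5^{8}≡25. Then 5^{11} = 5^{8+2+1} ≡ 25 × 25 × 5 ≡ 25 (mod 31)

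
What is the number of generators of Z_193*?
A prime p has φ(p-1) primitive roots; here φ(192) = 64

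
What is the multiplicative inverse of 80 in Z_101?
Since 101 is prime, by Fermat 80^(-1) ≡ 80^{99} ≡ 24 mod 101. Verify: 80 × 24 = 1920 ≡ 1 mod 101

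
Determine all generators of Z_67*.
There are φ(66) = 20 primitive roots mod 67: {2, 7, 11, 12, 13, 18, 20, 28, 31, 32, 34, 41, 44, 46, 48, 50, 51, 57, 61, 63}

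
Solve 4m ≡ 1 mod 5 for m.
Since 5 is prime, by Fermat 4^(-1) ≡ 4^{3} ≡ 4 mod 5. Verify: 4 × 4 = 16 ≡ 1 mod 5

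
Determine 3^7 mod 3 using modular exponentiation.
By repeated squaring (mod 3): 3^{1}≡0, 3^{2}≡0, 3^{4}≡0. Then 3^{7} = 3^{4+2+1} ≡ 0 × 0 × 0 ≡ 0 (mod 3)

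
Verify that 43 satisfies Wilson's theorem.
(42)! mod 43 = 42. Since this equals -1 (mod 43), Wilson confirms 43 is prime.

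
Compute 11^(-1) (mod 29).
Since 29 is prime, by Fermat 11^(-1) ≡ 11^{27} ≡ 8 (mod 29). Verify: 11 × 8 = 88 ≡ 1 (mod 29)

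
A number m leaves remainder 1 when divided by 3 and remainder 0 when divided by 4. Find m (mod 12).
M = 3 × 4 = 12. M₁ = 4, y₁ ≡ 1 (mod 3). M₂ = 3, y₂ ≡ 3 (mod 4). m = 1×4×1 + 0×3×3 ≡ 4 (mod 12)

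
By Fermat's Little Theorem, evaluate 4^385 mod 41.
By Fermat: 4^{40} ≡ 1 mod 41. 385 ≡ 25 mod 40. So 4^{385} ≡ 4^{25} ≡ 40 mod 41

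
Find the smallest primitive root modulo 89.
g = 3. For each prime q|88: 3^{44}≡88, 3^{8}≡64, none ≡ 1, so ord_89(3) = 88 and 3 is a primitive root.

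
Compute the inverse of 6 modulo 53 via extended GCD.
Extended GCD: 6(9) + 53(-1) = 1. So 6^(-1) ≡ 9 (mod 53). Verify: 6 × 9 = 54 ≡ 1 (mod 53)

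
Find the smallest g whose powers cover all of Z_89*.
g = 3. Powers: [3, 9, 27, 81, 65, 17, 51, 64, 14, 42, ...] generates all 88 non-zero residues.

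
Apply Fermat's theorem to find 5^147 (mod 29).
By Fermat: 5^{28} ≡ 1 (mod 29). 147 = 5×28 + 7. So 5^{147} ≡ 5^{7} ≡ 28 (mod 29)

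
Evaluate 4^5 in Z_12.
By repeated squaring mod 12: 4^{1}≡4, 4^{2}≡4, 4^{4}≡4. Then 4^{5} = 4^{4+1} ≡ 4 × 4 ≡ 4 mod 12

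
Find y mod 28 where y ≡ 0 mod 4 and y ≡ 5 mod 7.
M = 4 × 7 = 28. M₁ = 7, y₁ ≡ 3 mod 4. M₂ = 4, y₂ ≡ 2 mod 7. y = 0×7×3 + 5×4×2 ≡ 12 mod 28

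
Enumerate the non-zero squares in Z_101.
Quadratic residues modulo 101: {1, 4, 5, 6, 9, 13, 14, 16, 17, 19, 20, 21, 22, 23, 24, 25, 30, 31, 33, 36, 37, 43, 45, 47, 49, 52, 54, 56, 58, 64, 65, 68, 70, 71, 76, 77, 78, 79, 80, 81, 82, 84, 85, 87, 88, 92, 95, 96, 97, 100}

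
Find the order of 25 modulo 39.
Powers of 25 mod 39: 25^1≡25, 25^2≡1. ord_39(25) = 2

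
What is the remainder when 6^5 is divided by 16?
By repeated squaring (mod 16): 6^{1}≡6, 6^{2}≡4, 6^{4}≡0. Then 6^{5} = 6^{4+1} ≡ 0 × 6 ≡ 0 (mod 16)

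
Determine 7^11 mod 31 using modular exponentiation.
By repeated squaring mod 31: 7^{1}≡7, 7^{2}≡18, 7^{4}≡14, 7^{8}≡10. Then 7^{11} = 7^{8+2+1} ≡ 10 × 18 × 7 ≡ 20 mod 31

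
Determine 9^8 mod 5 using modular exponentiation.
Using Fermat: 9^{4} ≡ 1 mod 5. 8 ≡ 0 mod 4. So 9^{8} ≡ 9^{0} ≡ 1 mod 5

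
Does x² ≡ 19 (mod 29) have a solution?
By Euler's criterion: 19^{14} ≡ 28 (mod 29). Since this equals -1 (≡ 28), 19 is not a QR.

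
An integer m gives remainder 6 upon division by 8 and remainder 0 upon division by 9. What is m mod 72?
M = 8 × 9 = 72. M₁ = 9, y₁ ≡ 1 mod 8. M₂ = 8, y₂ ≡ 8 mod 9. m = 6×9×1 + 0×8×8 ≡ 54 mod 72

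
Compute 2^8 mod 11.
By repeated squaring (mod 11): 2^{1}≡2, 2^{2}≡4, 2^{4}≡5, 2^{8}≡3. So 2^{8} ≡ 3 (mod 11)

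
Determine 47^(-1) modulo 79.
Since 79 is prime, by Fermat 47^(-1) ≡ 47^{77} ≡ 37 mod 79. Verify: 47 × 37 = 1739 ≡ 1 mod 79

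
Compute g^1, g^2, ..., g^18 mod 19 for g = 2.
2^1, 2^2, ..., 2^{18} mod 19: [2, 4, 8, 16, 13, 7, 14, 9, 18, 17, 15, 11, 3, 6, 12, 5, 10, 1]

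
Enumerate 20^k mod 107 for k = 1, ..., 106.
20^1, 20^2, ..., 20^{106} mod 107: [20, 79, 82, 35, 58, 90, 88, 48, 104, 47, 84, 75, 2, 40, 51, 57, 70, 9, 73, 69, 96, 101, 94, 61, 43, 4, 80, 102, 7, 33, 18, 39, 31, 85, 95, 81, 15, 86, 8, 53, 97, 14, 66, 36, 78, 62, 63, 83, 55, 30, 65, 16, 106, 87, 28, 25, 72, 49, 17, 19, 59, 3, 60, 23, 32, 105, 67, 56, 50, 37, 98, 34, 38, 11, 6, 13, 46, 64, 103, 27, 5, 100, 74, 89, 68, 76, 22, 12, 26, 92, 21, 99, 54, 10, 93, 41, 71, 29, 45, 44, 24, 52, 77, 42, 91, 1]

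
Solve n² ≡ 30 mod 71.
The square roots of 30 mod 71 are 32 and 39. Verify: 32² = 1024 ≡ 30 mod 71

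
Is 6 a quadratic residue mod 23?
By Euler's criterion: 6^{11} ≡ 1 (mod 23). Since this equals 1, 6 is a QR.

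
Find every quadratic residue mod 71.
Quadratic residues modulo 71: {1, 2, 3, 4, 5, 6, 8, 9, 10, 12, 15, 16, 18, 19, 20, 24, 25, 27, 29, 30, 32, 36, 37, 38, 40, 43, 45, 48, 49, 50, 54, 57, 58, 60, 64}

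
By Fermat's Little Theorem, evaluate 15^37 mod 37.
By Fermat: 15^{36} ≡ 1 mod 37. So 15^{37} = 15^{36} · 15^{1} ≡ 15^{1} ≡ 15 mod 37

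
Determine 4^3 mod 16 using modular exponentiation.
4^{3} = 64 ≡ 0 (mod 16)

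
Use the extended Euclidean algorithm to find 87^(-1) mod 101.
Extended GCD: 87(36) + 101(-31) = 1. So 87^(-1) ≡ 36 (mod 101). Verify: 87 × 36 = 3132 ≡ 1 (mod 101)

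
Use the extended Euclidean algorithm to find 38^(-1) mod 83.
Extended GCD: 38(-24) + 83(11) = 1. So 38^(-1) ≡ -24 ≡ 59 mod 83. Verify: 38 × 59 = 2242 ≡ 1 mod 83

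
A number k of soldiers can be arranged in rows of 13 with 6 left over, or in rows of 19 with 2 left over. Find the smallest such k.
M = 13 × 19 = 247. M₁ = 19, y₁ ≡ 11 mod 13. M₂ = 13, y₂ ≡ 3 mod 19. k = 6×19×11 + 2×13×3 ≡ 97 mod 247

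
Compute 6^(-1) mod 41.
Since 41 is prime, by Fermat 6^(-1) ≡ 6^{39} ≡ 7 mod 41. Verify: 6 × 7 = 42 ≡ 1 mod 41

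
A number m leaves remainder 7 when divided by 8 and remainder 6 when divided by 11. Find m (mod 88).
M = 8 × 11 = 88. M₁ = 11, y₁ ≡ 3 (mod 8). M₂ = 8, y₂ ≡ 7 (mod 11). m = 7×11×3 + 6×8×7 ≡ 39 (mod 88)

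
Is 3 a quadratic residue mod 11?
By Euler's criterion: 3^{5} ≡ 1 (mod 11). Since this equals 1, 3 is a QR.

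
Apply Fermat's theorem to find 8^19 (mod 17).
By Fermat: 8^{16} ≡ 1 (mod 17). So 8^{19} = 8^{16} · 8^{3} ≡ 8^{3} ≡ 2 (mod 17)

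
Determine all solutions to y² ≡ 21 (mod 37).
The square roots of 21 mod 37 are 13 and 24. Verify: 13² = 169 ≡ 21 (mod 37)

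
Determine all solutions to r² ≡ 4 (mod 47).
The square roots of 4 mod 47 are 2 and 45. Verify: 2² = 4 ≡ 4 (mod 47)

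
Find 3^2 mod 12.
3^{2} = 9 ≡ 9 mod 12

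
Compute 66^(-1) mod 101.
Since 101 is prime, by Fermat 66^(-1) ≡ 66^{99} ≡ 75 mod 101. Verify: 66 × 75 = 4950 ≡ 1 mod 101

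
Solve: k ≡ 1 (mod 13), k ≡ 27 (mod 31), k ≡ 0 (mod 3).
M = 13 × 31 × 3 = 1209. M₁ = 93, y₁ ≡ 7 (mod 13). M₂ = 39, y₂ ≡ 4 (mod 31). M₃ = 403, y₃ ≡ 1 (mod 3). k = 1×93×7 + 27×39×4 + 0×403×1 ≡ 27 (mod 1209)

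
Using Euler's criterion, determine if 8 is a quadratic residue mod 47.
By Euler's criterion: 8^{23} ≡ 1 (mod 47). Since this equals 1, 8 is a QR.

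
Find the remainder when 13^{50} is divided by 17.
By Fermat: 13^{16} ≡ 1 (mod 17). 50 = 3×16 + 2. So 13^{50} ≡ 13^{2} ≡ 16 (mod 17)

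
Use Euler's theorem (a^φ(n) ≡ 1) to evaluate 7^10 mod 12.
By Euler: 7^{4} ≡ 1 (mod 12) since gcd(7, 12) = 1. 10 = 2×4 + 2. So 7^{10} ≡ 7^{2} ≡ 1 (mod 12)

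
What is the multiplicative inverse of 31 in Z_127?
Since 127 is prime, by Fermat 31^(-1) ≡ 31^{125} ≡ 41 mod 127. Verify: 31 × 41 = 1271 ≡ 1 mod 127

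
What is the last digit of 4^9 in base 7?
Using Fermat: 4^{6} ≡ 1 mod 7. 9 ≡ 3 mod 6. So 4^{9} ≡ 4^{3} ≡ 1 mod 7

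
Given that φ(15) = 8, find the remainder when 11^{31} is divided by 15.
By Euler: 11^{8} ≡ 1 mod 15 since gcd(11, 15) = 1. 31 = 3×8 + 7. So 11^{31} ≡ 11^{7} ≡ 11 mod 15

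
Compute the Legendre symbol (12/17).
(12/17) = 12^{8} mod 17 = -1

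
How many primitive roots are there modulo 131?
A prime p has φ(p-1) primitive roots; here φ(130) = 48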